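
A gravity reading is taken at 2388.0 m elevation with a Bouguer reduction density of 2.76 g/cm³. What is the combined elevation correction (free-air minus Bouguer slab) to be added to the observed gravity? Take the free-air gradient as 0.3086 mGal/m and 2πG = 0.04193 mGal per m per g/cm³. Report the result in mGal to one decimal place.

Combined gradient = 0.3086 − 0.04193 × 2.76 = 0.1928732 mGal/m
Combined elevation correction = 0.1928732 × 2388.0 = 460.6 mGal

460.6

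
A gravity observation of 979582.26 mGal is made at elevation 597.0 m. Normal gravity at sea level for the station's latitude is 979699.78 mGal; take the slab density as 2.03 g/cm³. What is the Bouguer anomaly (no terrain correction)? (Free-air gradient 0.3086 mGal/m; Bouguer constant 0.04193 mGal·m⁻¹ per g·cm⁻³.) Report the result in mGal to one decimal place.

Free-air correction = 0.3086 × 597.0 = 184.23 mGal
Free-air anomaly = 979582.26 − 979699.78 + (184.23) = 66.71 mGal
Bouguer slab correction = 0.04193 × 2.03 × 597.0 = 50.82 mGal
Simple Bouguer anomaly = 66.71 − (50.82) = 15.89 mGal

15.9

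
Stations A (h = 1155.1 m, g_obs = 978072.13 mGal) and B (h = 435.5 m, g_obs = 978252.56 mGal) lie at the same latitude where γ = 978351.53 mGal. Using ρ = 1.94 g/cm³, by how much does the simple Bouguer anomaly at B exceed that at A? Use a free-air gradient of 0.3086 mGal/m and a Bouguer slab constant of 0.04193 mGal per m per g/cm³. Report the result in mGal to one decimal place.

16.9

Δg_SB(A) = 978072.13 − 978351.53 + 0.3086×1155.1 − 0.04193×1.94×1155.1 = -16.90 mGal
Δg_SB(B) = 978252.56 − 978351.53 + 0.3086×435.5 − 0.04193×1.94×435.5 = 0.00 mGal
Difference = 0.00 − (-16.90) = 16.90 mGal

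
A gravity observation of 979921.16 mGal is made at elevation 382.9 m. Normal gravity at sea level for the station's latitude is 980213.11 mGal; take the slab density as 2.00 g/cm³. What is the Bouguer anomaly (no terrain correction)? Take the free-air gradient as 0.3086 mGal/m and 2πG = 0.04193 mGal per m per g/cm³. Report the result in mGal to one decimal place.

-205.9

Free-air correction = 0.3086 × 382.9 = 118.16 mGal
Free-air anomaly = 979921.16 − 980213.11 + (118.16) = -173.79 mGal
Bouguer slab correction = 0.04193 × 2.00 × 382.9 = 32.11 mGal
Simple Bouguer anomaly = -173.79 − (32.11) = -205.90 mGal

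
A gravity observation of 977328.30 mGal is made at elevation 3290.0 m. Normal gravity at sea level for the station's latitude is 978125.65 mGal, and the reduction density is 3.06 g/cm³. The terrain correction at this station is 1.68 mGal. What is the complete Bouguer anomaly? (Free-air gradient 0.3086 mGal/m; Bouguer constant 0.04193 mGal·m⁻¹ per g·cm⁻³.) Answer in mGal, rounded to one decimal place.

Free-air correction = 0.3086 × 3290.0 = 1015.29 mGal
Free-air anomaly = 977328.30 − 978125.65 + (1015.29) = 217.94 mGal
Bouguer slab correction = 0.04193 × 3.06 × 3290.0 = 422.13 mGal
Simple Bouguer anomaly = 217.94 − (422.13) = -204.19 mGal
Complete Bouguer anomaly = -204.19 + 1.68 = -202.51 mGal

-202.5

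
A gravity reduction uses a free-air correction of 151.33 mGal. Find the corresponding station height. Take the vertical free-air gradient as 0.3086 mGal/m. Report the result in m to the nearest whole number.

h = 151.33 / 0.3086 = 490.38 m

490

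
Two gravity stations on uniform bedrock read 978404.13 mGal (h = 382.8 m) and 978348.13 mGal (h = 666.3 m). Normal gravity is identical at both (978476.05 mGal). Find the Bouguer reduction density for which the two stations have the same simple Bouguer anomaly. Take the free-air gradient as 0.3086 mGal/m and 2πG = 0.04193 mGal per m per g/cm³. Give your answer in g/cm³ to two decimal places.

2.65

Δg_obs = 978348.13 − 978404.13 = -56.00 mGal over Δh = 666.3 − 382.8 = 283.5 m
Equal Bouguer anomalies ⇒ Δg_obs + (0.3086 − 0.04193ρ)·Δh = 0
0.3086 − 0.04193ρ = −Δg_obs/Δh = 0.19753
ρ = (0.3086 − 0.19753) / 0.04193 = 2.65 g/cm³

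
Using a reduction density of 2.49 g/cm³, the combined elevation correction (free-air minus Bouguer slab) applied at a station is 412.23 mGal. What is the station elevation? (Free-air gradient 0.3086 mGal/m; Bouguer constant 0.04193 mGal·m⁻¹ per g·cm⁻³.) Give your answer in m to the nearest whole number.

Combined gradient = 0.3086 − 0.04193 × 2.49 = 0.2041943 mGal/m
h = 412.23 / 0.2041943 = 2018.81 m

2019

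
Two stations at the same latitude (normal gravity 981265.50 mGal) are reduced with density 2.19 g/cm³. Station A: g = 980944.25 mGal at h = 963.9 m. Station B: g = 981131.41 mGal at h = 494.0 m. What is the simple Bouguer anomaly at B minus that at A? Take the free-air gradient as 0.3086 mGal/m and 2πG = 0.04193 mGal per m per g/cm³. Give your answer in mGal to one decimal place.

85.3

Δg_SB(A) = 980944.25 − 981265.50 + 0.3086×963.9 − 0.04193×2.19×963.9 = -112.30 mGal
Δg_SB(B) = 981131.41 − 981265.50 + 0.3086×494.0 − 0.04193×2.19×494.0 = -27.00 mGal
Difference = -27.00 − (-112.30) = 85.30 mGal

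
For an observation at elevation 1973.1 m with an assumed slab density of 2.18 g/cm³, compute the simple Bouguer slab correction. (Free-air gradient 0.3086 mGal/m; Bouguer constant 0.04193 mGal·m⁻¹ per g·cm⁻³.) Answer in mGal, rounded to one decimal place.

180.4

Bouguer slab correction = 0.04193 × 2.18 × 1973.1 = 180.4 mGal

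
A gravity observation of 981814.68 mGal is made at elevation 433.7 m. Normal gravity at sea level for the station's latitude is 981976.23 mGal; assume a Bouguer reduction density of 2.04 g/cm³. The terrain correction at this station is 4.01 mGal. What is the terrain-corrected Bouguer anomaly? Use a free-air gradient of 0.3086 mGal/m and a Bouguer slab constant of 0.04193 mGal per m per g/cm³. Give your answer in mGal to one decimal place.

-60.8

Free-air correction = 0.3086 × 433.7 = 133.84 mGal
Free-air anomaly = 981814.68 − 981976.23 + (133.84) = -27.71 mGal
Bouguer slab correction = 0.04193 × 2.04 × 433.7 = 37.10 mGal
Simple Bouguer anomaly = -27.71 − (37.10) = -64.81 mGal
Complete Bouguer anomaly = -64.81 + 4.01 = -60.80 mGal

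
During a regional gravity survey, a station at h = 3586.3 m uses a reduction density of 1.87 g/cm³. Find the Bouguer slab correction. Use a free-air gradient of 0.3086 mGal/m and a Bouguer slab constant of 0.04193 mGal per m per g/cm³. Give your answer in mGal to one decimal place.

281.2

Bouguer slab correction = 0.04193 × 1.87 × 3586.3 = 281.2 mGal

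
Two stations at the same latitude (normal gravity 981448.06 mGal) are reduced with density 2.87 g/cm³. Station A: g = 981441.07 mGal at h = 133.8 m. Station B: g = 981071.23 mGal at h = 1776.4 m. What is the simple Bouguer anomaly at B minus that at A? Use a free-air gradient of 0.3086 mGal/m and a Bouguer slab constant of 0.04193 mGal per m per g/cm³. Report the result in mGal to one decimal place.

-60.6

Δg_SB(A) = 981441.07 − 981448.06 + 0.3086×133.8 − 0.04193×2.87×133.8 = 18.20 mGal
Δg_SB(B) = 981071.23 − 981448.06 + 0.3086×1776.4 − 0.04193×2.87×1776.4 = -42.40 mGal
Difference = -42.40 − (18.20) = -60.60 mGal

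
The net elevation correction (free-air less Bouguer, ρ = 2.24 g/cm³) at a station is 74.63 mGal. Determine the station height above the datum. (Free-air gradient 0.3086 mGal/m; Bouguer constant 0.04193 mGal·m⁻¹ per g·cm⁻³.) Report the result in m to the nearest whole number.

348

Combined gradient = 0.3086 − 0.04193 × 2.24 = 0.2146768 mGal/m
h = 74.63 / 0.2146768 = 347.64 m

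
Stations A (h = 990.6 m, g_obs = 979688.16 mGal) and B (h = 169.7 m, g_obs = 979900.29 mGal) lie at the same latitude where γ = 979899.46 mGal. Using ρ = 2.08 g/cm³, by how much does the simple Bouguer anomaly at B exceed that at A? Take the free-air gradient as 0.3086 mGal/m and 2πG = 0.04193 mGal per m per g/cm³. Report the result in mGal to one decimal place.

Δg_SB(A) = 979688.16 − 979899.46 + 0.3086×990.6 − 0.04193×2.08×990.6 = 8.00 mGal
Δg_SB(B) = 979900.29 − 979899.46 + 0.3086×169.7 − 0.04193×2.08×169.7 = 38.40 mGal
Difference = 38.40 − (8.00) = 30.40 mGal

30.4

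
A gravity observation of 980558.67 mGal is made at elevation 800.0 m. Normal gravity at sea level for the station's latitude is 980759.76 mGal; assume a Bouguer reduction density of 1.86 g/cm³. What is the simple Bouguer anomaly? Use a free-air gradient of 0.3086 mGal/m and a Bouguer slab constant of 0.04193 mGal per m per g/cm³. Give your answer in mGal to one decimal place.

Free-air correction = 0.3086 × 800.0 = 246.88 mGal
Free-air anomaly = 980558.67 − 980759.76 + (246.88) = 45.79 mGal
Bouguer slab correction = 0.04193 × 1.86 × 800.0 = 62.39 mGal
Simple Bouguer anomaly = 45.79 − (62.39) = -16.60 mGal

-16.6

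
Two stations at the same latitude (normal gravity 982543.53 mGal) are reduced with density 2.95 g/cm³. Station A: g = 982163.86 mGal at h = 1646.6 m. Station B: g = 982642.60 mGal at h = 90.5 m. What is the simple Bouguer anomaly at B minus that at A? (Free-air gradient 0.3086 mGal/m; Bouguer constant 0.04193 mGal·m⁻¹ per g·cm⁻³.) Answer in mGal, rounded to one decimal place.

Δg_SB(A) = 982163.86 − 982543.53 + 0.3086×1646.6 − 0.04193×2.95×1646.6 = -75.20 mGal
Δg_SB(B) = 982642.60 − 982543.53 + 0.3086×90.5 − 0.04193×2.95×90.5 = 115.80 mGal
Difference = 115.80 − (-75.20) = 191.00 mGal

191.0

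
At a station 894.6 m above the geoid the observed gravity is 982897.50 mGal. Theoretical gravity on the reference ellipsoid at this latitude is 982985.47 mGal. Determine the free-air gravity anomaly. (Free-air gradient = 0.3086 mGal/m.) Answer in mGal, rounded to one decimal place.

188.1

Free-air correction = 0.3086 × 894.6 = 276.07 mGal
Free-air anomaly = 982897.50 − 982985.47 + (276.07) = 188.10 mGal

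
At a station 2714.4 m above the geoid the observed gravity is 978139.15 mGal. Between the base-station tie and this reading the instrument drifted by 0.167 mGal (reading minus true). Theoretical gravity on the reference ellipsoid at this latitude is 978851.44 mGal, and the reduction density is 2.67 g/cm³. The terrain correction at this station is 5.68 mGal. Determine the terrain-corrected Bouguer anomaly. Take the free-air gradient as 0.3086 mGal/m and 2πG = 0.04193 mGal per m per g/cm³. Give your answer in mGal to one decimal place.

Drift-corrected reading = 978139.15 − (0.167) = 978138.983 mGal
Free-air correction = 0.3086 × 2714.4 = 837.66 mGal
Free-air anomaly = 978138.983 − 978851.44 + (837.66) = 125.203 mGal
Bouguer slab correction = 0.04193 × 2.67 × 2714.4 = 303.89 mGal
Simple Bouguer anomaly = 125.203 − (303.89) = -178.687 mGal
Complete Bouguer anomaly = -178.687 + 5.68 = -173.007 mGal

-173.0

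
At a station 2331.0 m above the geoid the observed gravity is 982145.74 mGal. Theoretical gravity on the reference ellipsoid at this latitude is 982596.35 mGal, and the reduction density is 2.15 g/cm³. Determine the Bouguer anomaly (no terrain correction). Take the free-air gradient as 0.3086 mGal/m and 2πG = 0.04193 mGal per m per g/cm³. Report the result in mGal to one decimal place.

58.6

Free-air correction = 0.3086 × 2331.0 = 719.35 mGal
Free-air anomaly = 982145.74 − 982596.35 + (719.35) = 268.74 mGal
Bouguer slab correction = 0.04193 × 2.15 × 2331.0 = 210.14 mGal
Simple Bouguer anomaly = 268.74 − (210.14) = 58.60 mGal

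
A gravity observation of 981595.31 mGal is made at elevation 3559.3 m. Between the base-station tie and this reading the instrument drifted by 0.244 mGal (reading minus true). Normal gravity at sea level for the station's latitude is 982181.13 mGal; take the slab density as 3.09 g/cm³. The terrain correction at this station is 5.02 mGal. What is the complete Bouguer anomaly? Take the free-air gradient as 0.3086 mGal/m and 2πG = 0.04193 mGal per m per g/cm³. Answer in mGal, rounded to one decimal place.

56.2

Drift-corrected reading = 981595.31 − (0.244) = 981595.066 mGal
Free-air correction = 0.3086 × 3559.3 = 1098.40 mGal
Free-air anomaly = 981595.066 − 982181.13 + (1098.40) = 512.336 mGal
Bouguer slab correction = 0.04193 × 3.09 × 3559.3 = 461.16 mGal
Simple Bouguer anomaly = 512.336 − (461.16) = 51.176 mGal
Complete Bouguer anomaly = 51.176 + 5.02 = 56.196 mGal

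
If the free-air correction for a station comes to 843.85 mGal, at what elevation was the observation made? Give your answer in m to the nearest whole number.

h = 843.85 / 0.3086 = 2734.45 m

2734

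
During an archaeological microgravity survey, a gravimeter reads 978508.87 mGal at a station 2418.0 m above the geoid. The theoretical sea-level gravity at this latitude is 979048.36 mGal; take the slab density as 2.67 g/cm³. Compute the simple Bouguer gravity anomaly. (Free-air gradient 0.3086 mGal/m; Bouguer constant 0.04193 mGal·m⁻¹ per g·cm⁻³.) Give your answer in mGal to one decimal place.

-64.0

Free-air correction = 0.3086 × 2418.0 = 746.19 mGal
Free-air anomaly = 978508.87 − 979048.36 + (746.19) = 206.70 mGal
Bouguer slab correction = 0.04193 × 2.67 × 2418.0 = 270.70 mGal
Simple Bouguer anomaly = 206.70 − (270.70) = -64.00 mGal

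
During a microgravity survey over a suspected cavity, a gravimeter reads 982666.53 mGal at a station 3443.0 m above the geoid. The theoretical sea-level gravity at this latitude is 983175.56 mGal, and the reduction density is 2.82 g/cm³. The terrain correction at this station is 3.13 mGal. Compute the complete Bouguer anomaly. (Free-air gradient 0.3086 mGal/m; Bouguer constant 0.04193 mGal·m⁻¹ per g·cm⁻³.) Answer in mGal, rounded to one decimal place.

149.5

Free-air correction = 0.3086 × 3443.0 = 1062.51 mGal
Free-air anomaly = 982666.53 − 983175.56 + (1062.51) = 553.48 mGal
Bouguer slab correction = 0.04193 × 2.82 × 3443.0 = 407.11 mGal
Simple Bouguer anomaly = 553.48 − (407.11) = 146.37 mGal
Complete Bouguer anomaly = 146.37 + 3.13 = 149.50 mGal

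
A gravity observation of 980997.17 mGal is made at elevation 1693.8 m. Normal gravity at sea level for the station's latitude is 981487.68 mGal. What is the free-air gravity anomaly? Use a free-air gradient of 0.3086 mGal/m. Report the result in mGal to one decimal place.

32.2

Free-air correction = 0.3086 × 1693.8 = 522.71 mGal
Free-air anomaly = 980997.17 − 981487.68 + (522.71) = 32.20 mGal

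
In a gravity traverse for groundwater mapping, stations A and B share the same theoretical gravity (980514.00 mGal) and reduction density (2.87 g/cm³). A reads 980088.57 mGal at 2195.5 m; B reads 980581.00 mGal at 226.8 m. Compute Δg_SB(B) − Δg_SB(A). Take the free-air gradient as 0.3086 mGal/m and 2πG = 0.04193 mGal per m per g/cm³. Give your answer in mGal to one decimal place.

Δg_SB(A) = 980088.57 − 980514.00 + 0.3086×2195.5 − 0.04193×2.87×2195.5 = -12.10 mGal
Δg_SB(B) = 980581.00 − 980514.00 + 0.3086×226.8 − 0.04193×2.87×226.8 = 109.70 mGal
Difference = 109.70 − (-12.10) = 121.80 mGal

121.8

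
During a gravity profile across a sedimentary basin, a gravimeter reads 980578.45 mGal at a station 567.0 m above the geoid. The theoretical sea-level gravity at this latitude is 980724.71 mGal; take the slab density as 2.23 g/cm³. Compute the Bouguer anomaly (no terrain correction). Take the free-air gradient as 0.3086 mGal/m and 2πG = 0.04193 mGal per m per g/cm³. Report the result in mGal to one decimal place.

Free-air correction = 0.3086 × 567.0 = 174.98 mGal
Free-air anomaly = 980578.45 − 980724.71 + (174.98) = 28.72 mGal
Bouguer slab correction = 0.04193 × 2.23 × 567.0 = 53.02 mGal
Simple Bouguer anomaly = 28.72 − (53.02) = -24.30 mGal

-24.3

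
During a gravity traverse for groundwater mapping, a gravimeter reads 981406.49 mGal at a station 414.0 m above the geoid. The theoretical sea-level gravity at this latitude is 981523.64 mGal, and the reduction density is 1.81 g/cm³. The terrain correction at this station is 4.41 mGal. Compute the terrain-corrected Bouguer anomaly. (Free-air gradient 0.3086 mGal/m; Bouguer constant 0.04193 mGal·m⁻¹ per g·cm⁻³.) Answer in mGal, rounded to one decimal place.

Free-air correction = 0.3086 × 414.0 = 127.76 mGal
Free-air anomaly = 981406.49 − 981523.64 + (127.76) = 10.61 mGal
Bouguer slab correction = 0.04193 × 1.81 × 414.0 = 31.42 mGal
Simple Bouguer anomaly = 10.61 − (31.42) = -20.81 mGal
Complete Bouguer anomaly = -20.81 + 4.41 = -16.40 mGal

-16.4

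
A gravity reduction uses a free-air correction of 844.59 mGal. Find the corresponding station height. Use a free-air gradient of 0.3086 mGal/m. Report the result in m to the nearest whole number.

2737

h = 844.59 / 0.3086 = 2736.84 m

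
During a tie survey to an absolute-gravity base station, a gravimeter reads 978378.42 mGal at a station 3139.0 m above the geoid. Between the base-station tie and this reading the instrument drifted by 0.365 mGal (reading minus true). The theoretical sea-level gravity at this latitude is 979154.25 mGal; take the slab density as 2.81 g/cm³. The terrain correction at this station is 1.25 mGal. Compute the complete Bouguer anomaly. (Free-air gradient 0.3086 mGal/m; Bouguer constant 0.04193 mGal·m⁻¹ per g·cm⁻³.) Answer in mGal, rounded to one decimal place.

Drift-corrected reading = 978378.42 − (0.365) = 978378.055 mGal
Free-air correction = 0.3086 × 3139.0 = 968.70 mGal
Free-air anomaly = 978378.055 − 979154.25 + (968.70) = 192.505 mGal
Bouguer slab correction = 0.04193 × 2.81 × 3139.0 = 369.85 mGal
Simple Bouguer anomaly = 192.505 − (369.85) = -177.345 mGal
Complete Bouguer anomaly = -177.345 + 1.25 = -176.095 mGal

-176.1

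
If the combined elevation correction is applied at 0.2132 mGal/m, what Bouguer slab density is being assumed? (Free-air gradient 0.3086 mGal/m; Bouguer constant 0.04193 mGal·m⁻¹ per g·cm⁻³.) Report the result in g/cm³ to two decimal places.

2.28

0.2132 = 0.3086 − 0.04193 × ρ
ρ = (0.3086 − 0.2132) / 0.04193 = 2.28 g/cm³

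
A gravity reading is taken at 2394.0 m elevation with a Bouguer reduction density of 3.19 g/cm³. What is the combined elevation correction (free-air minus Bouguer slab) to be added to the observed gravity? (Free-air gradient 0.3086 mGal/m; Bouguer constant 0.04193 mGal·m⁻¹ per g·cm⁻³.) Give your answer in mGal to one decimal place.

418.6

Combined gradient = 0.3086 − 0.04193 × 3.19 = 0.1748433 mGal/m
Combined elevation correction = 0.1748433 × 2394.0 = 418.6 mGal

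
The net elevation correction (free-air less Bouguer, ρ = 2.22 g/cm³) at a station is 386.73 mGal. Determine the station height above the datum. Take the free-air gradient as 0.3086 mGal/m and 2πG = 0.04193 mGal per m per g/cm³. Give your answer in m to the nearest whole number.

1794

Combined gradient = 0.3086 − 0.04193 × 2.22 = 0.2155154 mGal/m
h = 386.73 / 0.2155154 = 1794.44 m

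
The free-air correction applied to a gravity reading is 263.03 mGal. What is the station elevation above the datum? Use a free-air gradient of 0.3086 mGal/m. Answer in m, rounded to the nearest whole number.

h = 263.03 / 0.3086 = 852.33 m

852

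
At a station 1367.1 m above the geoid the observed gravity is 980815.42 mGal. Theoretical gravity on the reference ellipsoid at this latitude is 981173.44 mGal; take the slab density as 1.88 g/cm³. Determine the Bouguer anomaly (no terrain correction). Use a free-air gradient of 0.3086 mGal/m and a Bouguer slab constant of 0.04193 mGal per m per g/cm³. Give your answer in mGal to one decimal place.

Free-air correction = 0.3086 × 1367.1 = 421.89 mGal
Free-air anomaly = 980815.42 − 981173.44 + (421.89) = 63.87 mGal
Bouguer slab correction = 0.04193 × 1.88 × 1367.1 = 107.77 mGal
Simple Bouguer anomaly = 63.87 − (107.77) = -43.90 mGal

-43.9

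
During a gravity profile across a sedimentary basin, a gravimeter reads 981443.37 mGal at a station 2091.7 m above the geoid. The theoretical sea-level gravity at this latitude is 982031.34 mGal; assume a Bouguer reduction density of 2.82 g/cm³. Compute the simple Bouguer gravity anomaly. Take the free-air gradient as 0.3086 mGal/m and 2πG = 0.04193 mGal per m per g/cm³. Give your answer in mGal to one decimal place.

-189.8

Free-air correction = 0.3086 × 2091.7 = 645.50 mGal
Free-air anomaly = 981443.37 − 982031.34 + (645.50) = 57.53 mGal
Bouguer slab correction = 0.04193 × 2.82 × 2091.7 = 247.33 mGal
Simple Bouguer anomaly = 57.53 − (247.33) = -189.80 mGal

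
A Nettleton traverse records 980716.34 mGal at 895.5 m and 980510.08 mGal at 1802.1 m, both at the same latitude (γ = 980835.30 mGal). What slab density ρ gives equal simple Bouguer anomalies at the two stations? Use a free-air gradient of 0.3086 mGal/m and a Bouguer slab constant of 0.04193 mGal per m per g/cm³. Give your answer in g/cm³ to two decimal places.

Δg_obs = 980510.08 − 980716.34 = -206.26 mGal over Δh = 1802.1 − 895.5 = 906.6 m
Equal Bouguer anomalies ⇒ Δg_obs + (0.3086 − 0.04193ρ)·Δh = 0
0.3086 − 0.04193ρ = −Δg_obs/Δh = 0.22751
ρ = (0.3086 − 0.22751) / 0.04193 = 1.93 g/cm³

1.93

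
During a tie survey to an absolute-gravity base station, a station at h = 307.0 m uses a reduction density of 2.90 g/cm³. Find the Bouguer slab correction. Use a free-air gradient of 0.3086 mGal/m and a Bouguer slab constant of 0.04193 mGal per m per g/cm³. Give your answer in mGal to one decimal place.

Bouguer slab correction = 0.04193 × 2.90 × 307.0 = 37.3 mGal

37.3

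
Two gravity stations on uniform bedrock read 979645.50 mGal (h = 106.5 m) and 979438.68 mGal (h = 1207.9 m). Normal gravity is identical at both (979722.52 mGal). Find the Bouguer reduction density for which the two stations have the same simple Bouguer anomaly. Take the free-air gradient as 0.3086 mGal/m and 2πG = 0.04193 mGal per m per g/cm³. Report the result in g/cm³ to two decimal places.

2.88

Δg_obs = 979438.68 − 979645.50 = -206.82 mGal over Δh = 1207.9 − 106.5 = 1101.4 m
Equal Bouguer anomalies ⇒ Δg_obs + (0.3086 − 0.04193ρ)·Δh = 0
0.3086 − 0.04193ρ = −Δg_obs/Δh = 0.18778
ρ = (0.3086 − 0.18778) / 0.04193 = 2.88 g/cm³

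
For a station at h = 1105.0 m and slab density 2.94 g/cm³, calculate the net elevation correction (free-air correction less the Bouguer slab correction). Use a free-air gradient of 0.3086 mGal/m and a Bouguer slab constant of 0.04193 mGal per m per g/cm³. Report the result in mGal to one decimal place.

Combined gradient = 0.3086 − 0.04193 × 2.94 = 0.1853258 mGal/m
Combined elevation correction = 0.1853258 × 1105.0 = 204.8 mGal

204.8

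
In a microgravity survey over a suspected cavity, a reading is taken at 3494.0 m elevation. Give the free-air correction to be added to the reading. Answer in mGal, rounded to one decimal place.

Free-air correction = 0.3086 × 3494.0 = 1078.2 mGal

1078.2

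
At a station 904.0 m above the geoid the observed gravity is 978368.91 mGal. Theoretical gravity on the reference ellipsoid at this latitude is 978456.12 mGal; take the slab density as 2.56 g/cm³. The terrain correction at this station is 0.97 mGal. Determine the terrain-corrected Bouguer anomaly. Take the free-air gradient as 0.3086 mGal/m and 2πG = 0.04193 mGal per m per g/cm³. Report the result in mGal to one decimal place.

95.7

Free-air correction = 0.3086 × 904.0 = 278.97 mGal
Free-air anomaly = 978368.91 − 978456.12 + (278.97) = 191.76 mGal
Bouguer slab correction = 0.04193 × 2.56 × 904.0 = 97.04 mGal
Simple Bouguer anomaly = 191.76 − (97.04) = 94.72 mGal
Complete Bouguer anomaly = 94.72 + 0.97 = 95.69 mGal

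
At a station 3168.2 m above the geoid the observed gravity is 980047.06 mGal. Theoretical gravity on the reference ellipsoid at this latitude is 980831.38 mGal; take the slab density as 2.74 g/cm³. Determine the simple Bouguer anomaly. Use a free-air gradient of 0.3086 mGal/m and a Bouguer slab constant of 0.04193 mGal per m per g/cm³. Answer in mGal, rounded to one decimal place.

-170.6

Free-air correction = 0.3086 × 3168.2 = 977.71 mGal
Free-air anomaly = 980047.06 − 980831.38 + (977.71) = 193.39 mGal
Bouguer slab correction = 0.04193 × 2.74 × 3168.2 = 363.99 mGal
Simple Bouguer anomaly = 193.39 − (363.99) = -170.60 mGal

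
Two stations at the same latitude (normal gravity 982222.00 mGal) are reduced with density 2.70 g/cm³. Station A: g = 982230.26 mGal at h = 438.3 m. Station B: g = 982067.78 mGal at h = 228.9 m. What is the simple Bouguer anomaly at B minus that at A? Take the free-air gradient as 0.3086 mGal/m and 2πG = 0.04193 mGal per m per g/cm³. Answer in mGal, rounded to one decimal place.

-203.4

Δg_SB(A) = 982230.26 − 982222.00 + 0.3086×438.3 − 0.04193×2.70×438.3 = 93.90 mGal
Δg_SB(B) = 982067.78 − 982222.00 + 0.3086×228.9 − 0.04193×2.70×228.9 = -109.50 mGal
Difference = -109.50 − (93.90) = -203.40 mGal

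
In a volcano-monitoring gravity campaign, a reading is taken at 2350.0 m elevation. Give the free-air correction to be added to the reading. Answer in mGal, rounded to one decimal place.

Free-air correction = 0.3086 × 2350.0 = 725.2 mGal

725.2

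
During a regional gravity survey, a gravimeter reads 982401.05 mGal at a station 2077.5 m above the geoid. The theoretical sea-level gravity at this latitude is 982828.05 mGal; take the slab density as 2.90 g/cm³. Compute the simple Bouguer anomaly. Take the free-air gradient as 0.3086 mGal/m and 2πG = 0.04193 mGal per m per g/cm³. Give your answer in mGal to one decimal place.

-38.5

Free-air correction = 0.3086 × 2077.5 = 641.12 mGal
Free-air anomaly = 982401.05 − 982828.05 + (641.12) = 214.12 mGal
Bouguer slab correction = 0.04193 × 2.90 × 2077.5 = 252.62 mGal
Simple Bouguer anomaly = 214.12 − (252.62) = -38.50 mGal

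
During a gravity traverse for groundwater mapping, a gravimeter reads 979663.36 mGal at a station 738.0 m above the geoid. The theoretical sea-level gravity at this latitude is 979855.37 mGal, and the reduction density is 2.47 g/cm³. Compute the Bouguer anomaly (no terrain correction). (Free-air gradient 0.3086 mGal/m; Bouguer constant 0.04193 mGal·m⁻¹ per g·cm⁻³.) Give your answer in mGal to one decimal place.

-40.7

Free-air correction = 0.3086 × 738.0 = 227.75 mGal
Free-air anomaly = 979663.36 − 979855.37 + (227.75) = 35.74 mGal
Bouguer slab correction = 0.04193 × 2.47 × 738.0 = 76.43 mGal
Simple Bouguer anomaly = 35.74 − (76.43) = -40.69 mGal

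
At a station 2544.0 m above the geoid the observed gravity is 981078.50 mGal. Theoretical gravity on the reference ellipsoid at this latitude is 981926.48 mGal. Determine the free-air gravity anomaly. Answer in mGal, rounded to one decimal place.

-62.9

Free-air correction = 0.3086 × 2544.0 = 785.08 mGal
Free-air anomaly = 981078.50 − 981926.48 + (785.08) = -62.90 mGal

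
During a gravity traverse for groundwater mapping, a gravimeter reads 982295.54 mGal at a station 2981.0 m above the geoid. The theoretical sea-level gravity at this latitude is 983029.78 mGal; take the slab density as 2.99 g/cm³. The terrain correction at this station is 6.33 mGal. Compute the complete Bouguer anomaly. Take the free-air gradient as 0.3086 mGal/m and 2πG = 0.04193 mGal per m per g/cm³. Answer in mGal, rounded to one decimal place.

Free-air correction = 0.3086 × 2981.0 = 919.94 mGal
Free-air anomaly = 982295.54 − 983029.78 + (919.94) = 185.70 mGal
Bouguer slab correction = 0.04193 × 2.99 × 2981.0 = 373.73 mGal
Simple Bouguer anomaly = 185.70 − (373.73) = -188.03 mGal
Complete Bouguer anomaly = -188.03 + 6.33 = -181.70 mGal

-181.7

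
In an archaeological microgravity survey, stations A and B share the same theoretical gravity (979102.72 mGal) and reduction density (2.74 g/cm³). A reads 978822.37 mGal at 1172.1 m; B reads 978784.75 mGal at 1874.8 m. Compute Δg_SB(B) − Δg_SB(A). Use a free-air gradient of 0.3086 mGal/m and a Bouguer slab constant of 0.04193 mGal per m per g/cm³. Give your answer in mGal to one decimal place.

98.5

Δg_SB(A) = 978822.37 − 979102.72 + 0.3086×1172.1 − 0.04193×2.74×1172.1 = -53.30 mGal
Δg_SB(B) = 978784.75 − 979102.72 + 0.3086×1874.8 − 0.04193×2.74×1874.8 = 45.20 mGal
Difference = 45.20 − (-53.30) = 98.50 mGal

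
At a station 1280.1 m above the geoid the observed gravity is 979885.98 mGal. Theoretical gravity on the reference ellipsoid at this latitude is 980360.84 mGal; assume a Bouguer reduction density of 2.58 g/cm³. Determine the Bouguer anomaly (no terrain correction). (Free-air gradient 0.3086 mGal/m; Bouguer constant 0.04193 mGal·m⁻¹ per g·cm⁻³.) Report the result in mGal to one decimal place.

Free-air correction = 0.3086 × 1280.1 = 395.04 mGal
Free-air anomaly = 979885.98 − 980360.84 + (395.04) = -79.82 mGal
Bouguer slab correction = 0.04193 × 2.58 × 1280.1 = 138.48 mGal
Simple Bouguer anomaly = -79.82 − (138.48) = -218.30 mGal

-218.3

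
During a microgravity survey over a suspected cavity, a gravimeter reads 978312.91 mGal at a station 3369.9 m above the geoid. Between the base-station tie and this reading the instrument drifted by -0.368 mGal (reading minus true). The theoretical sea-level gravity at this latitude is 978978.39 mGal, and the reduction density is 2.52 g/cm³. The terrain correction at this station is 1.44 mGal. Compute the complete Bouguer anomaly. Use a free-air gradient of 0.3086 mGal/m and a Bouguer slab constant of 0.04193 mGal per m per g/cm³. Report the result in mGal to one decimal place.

20.2

Drift-corrected reading = 978312.91 − (-0.368) = 978313.278 mGal
Free-air correction = 0.3086 × 3369.9 = 1039.95 mGal
Free-air anomaly = 978313.278 − 978978.39 + (1039.95) = 374.838 mGal
Bouguer slab correction = 0.04193 × 2.52 × 3369.9 = 356.08 mGal
Simple Bouguer anomaly = 374.838 − (356.08) = 18.758 mGal
Complete Bouguer anomaly = 18.758 + 1.44 = 20.198 mGal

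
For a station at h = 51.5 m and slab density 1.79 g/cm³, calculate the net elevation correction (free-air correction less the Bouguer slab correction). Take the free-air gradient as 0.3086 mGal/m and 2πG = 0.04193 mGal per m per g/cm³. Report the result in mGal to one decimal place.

12.0

Combined gradient = 0.3086 − 0.04193 × 1.79 = 0.2335453 mGal/m
Combined elevation correction = 0.2335453 × 51.5 = 12.0 mGal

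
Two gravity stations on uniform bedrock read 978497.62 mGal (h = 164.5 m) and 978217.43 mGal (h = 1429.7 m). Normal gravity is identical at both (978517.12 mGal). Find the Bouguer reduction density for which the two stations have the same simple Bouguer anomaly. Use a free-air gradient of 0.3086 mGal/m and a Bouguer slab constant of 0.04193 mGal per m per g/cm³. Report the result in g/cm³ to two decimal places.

2.08

Δg_obs = 978217.43 − 978497.62 = -280.19 mGal over Δh = 1429.7 − 164.5 = 1265.2 m
Equal Bouguer anomalies ⇒ Δg_obs + (0.3086 − 0.04193ρ)·Δh = 0
0.3086 − 0.04193ρ = −Δg_obs/Δh = 0.22146
ρ = (0.3086 − 0.22146) / 0.04193 = 2.08 g/cm³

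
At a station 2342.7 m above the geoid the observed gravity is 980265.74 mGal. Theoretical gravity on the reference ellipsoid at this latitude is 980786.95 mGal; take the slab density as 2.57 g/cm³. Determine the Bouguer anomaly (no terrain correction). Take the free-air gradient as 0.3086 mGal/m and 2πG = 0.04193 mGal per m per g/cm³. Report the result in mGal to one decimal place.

Free-air correction = 0.3086 × 2342.7 = 722.96 mGal
Free-air anomaly = 980265.74 − 980786.95 + (722.96) = 201.75 mGal
Bouguer slab correction = 0.04193 × 2.57 × 2342.7 = 252.45 mGal
Simple Bouguer anomaly = 201.75 − (252.45) = -50.70 mGal

-50.7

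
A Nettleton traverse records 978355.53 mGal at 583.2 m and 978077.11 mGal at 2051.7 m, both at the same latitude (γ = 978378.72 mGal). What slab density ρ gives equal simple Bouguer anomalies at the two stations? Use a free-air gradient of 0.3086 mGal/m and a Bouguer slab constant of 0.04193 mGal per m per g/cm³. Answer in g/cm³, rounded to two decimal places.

2.84

Δg_obs = 978077.11 − 978355.53 = -278.42 mGal over Δh = 2051.7 − 583.2 = 1468.5 m
Equal Bouguer anomalies ⇒ Δg_obs + (0.3086 − 0.04193ρ)·Δh = 0
0.3086 − 0.04193ρ = −Δg_obs/Δh = 0.18959
ρ = (0.3086 − 0.18959) / 0.04193 = 2.84 g/cm³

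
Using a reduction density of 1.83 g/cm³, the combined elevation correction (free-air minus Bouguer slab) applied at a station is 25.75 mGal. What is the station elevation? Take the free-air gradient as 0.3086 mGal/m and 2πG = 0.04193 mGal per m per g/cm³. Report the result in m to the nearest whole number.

111

Combined gradient = 0.3086 − 0.04193 × 1.83 = 0.2318681 mGal/m
h = 25.75 / 0.2318681 = 111.05 m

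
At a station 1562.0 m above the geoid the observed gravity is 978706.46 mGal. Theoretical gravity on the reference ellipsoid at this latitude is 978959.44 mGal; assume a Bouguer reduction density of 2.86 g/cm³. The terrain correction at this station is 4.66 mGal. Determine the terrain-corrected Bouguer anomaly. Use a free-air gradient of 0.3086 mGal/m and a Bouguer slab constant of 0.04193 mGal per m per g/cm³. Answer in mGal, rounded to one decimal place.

46.4

Free-air correction = 0.3086 × 1562.0 = 482.03 mGal
Free-air anomaly = 978706.46 − 978959.44 + (482.03) = 229.05 mGal
Bouguer slab correction = 0.04193 × 2.86 × 1562.0 = 187.31 mGal
Simple Bouguer anomaly = 229.05 − (187.31) = 41.74 mGal
Complete Bouguer anomaly = 41.74 + 4.66 = 46.40 mGal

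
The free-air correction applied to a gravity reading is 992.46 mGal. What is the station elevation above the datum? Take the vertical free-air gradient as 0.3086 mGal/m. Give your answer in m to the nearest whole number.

h = 992.46 / 0.3086 = 3216.01 m

3216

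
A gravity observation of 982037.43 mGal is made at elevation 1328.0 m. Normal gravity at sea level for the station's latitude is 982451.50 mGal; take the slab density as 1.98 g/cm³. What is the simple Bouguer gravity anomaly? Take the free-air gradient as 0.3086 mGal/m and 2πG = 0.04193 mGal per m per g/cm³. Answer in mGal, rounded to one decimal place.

Free-air correction = 0.3086 × 1328.0 = 409.82 mGal
Free-air anomaly = 982037.43 − 982451.50 + (409.82) = -4.25 mGal
Bouguer slab correction = 0.04193 × 1.98 × 1328.0 = 110.25 mGal
Simple Bouguer anomaly = -4.25 − (110.25) = -114.50 mGal

-114.5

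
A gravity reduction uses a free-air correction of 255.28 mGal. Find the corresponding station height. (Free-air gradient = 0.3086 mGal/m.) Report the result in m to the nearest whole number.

h = 255.28 / 0.3086 = 827.22 m

827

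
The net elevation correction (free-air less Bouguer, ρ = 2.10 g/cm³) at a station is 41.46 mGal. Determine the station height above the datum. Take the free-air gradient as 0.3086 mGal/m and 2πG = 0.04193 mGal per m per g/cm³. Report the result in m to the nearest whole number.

Combined gradient = 0.3086 − 0.04193 × 2.10 = 0.2205470 mGal/m
h = 41.46 / 0.2205470 = 187.99 m

188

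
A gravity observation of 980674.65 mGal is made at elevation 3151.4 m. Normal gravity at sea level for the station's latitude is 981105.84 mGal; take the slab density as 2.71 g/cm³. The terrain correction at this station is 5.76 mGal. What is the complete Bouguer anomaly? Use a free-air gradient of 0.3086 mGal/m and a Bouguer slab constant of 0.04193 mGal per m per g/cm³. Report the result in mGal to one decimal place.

189.0

Free-air correction = 0.3086 × 3151.4 = 972.52 mGal
Free-air anomaly = 980674.65 − 981105.84 + (972.52) = 541.33 mGal
Bouguer slab correction = 0.04193 × 2.71 × 3151.4 = 358.09 mGal
Simple Bouguer anomaly = 541.33 − (358.09) = 183.24 mGal
Complete Bouguer anomaly = 183.24 + 5.76 = 189.00 mGal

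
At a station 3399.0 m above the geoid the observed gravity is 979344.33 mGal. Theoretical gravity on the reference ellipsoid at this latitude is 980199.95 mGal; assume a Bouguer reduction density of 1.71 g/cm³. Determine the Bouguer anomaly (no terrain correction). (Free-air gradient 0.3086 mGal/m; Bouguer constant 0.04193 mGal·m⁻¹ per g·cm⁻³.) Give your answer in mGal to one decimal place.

-50.4

Free-air correction = 0.3086 × 3399.0 = 1048.93 mGal
Free-air anomaly = 979344.33 − 980199.95 + (1048.93) = 193.31 mGal
Bouguer slab correction = 0.04193 × 1.71 × 3399.0 = 243.71 mGal
Simple Bouguer anomaly = 193.31 − (243.71) = -50.40 mGal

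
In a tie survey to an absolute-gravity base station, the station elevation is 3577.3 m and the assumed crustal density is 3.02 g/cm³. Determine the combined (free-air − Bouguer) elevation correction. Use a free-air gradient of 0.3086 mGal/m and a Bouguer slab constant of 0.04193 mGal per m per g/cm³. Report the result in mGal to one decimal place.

Combined gradient = 0.3086 − 0.04193 × 3.02 = 0.1819714 mGal/m
Combined elevation correction = 0.1819714 × 3577.3 = 651.0 mGal

651.0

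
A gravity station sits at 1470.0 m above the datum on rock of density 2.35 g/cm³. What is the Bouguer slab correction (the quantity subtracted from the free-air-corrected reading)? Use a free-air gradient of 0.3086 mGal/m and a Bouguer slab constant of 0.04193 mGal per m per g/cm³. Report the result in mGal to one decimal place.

Bouguer slab correction = 0.04193 × 2.35 × 1470.0 = 144.8 mGal

144.8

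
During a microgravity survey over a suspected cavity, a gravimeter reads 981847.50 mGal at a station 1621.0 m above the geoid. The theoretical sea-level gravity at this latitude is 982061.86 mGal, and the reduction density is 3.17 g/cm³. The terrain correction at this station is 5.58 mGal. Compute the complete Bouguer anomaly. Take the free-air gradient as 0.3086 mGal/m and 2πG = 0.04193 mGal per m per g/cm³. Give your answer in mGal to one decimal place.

76.0

Free-air correction = 0.3086 × 1621.0 = 500.24 mGal
Free-air anomaly = 981847.50 − 982061.86 + (500.24) = 285.88 mGal
Bouguer slab correction = 0.04193 × 3.17 × 1621.0 = 215.46 mGal
Simple Bouguer anomaly = 285.88 − (215.46) = 70.42 mGal
Complete Bouguer anomaly = 70.42 + 5.58 = 76.00 mGal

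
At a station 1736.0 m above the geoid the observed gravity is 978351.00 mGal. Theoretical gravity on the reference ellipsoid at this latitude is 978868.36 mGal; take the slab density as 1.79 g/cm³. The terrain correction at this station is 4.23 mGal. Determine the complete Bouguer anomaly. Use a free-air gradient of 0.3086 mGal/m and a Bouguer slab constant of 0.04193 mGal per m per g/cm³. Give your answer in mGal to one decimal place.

-107.7

Free-air correction = 0.3086 × 1736.0 = 535.73 mGal
Free-air anomaly = 978351.00 − 978868.36 + (535.73) = 18.37 mGal
Bouguer slab correction = 0.04193 × 1.79 × 1736.0 = 130.29 mGal
Simple Bouguer anomaly = 18.37 − (130.29) = -111.92 mGal
Complete Bouguer anomaly = -111.92 + 4.23 = -107.69 mGal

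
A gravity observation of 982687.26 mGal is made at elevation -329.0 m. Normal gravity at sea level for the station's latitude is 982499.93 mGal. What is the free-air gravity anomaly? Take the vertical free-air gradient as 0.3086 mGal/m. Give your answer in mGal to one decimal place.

Free-air correction = 0.3086 × -329.0 = -101.53 mGal
Free-air anomaly = 982687.26 − 982499.93 + (-101.53) = 85.80 mGal

85.8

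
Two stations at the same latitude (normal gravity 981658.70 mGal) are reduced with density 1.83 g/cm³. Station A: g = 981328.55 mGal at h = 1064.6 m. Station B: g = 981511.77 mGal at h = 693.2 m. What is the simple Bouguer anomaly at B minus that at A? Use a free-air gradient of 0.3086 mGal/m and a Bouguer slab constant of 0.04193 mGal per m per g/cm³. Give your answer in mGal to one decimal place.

Δg_SB(A) = 981328.55 − 981658.70 + 0.3086×1064.6 − 0.04193×1.83×1064.6 = -83.30 mGal
Δg_SB(B) = 981511.77 − 981658.70 + 0.3086×693.2 − 0.04193×1.83×693.2 = 13.80 mGal
Difference = 13.80 − (-83.30) = 97.10 mGal

97.1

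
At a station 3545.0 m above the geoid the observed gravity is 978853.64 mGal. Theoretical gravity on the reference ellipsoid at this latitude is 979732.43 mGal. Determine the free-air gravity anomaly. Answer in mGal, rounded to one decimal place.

Free-air correction = 0.3086 × 3545.0 = 1093.99 mGal
Free-air anomaly = 978853.64 − 979732.43 + (1093.99) = 215.20 mGal

215.2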